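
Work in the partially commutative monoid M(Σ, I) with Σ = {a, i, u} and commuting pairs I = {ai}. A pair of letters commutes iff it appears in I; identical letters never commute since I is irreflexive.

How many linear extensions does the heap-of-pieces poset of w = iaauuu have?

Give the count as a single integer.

3

#0=i has no predecessor
#1=a has no predecessor
#2=a depends on [1:a]
#3=u depends on [0:i, 2:a]
#4=u depends on [3:u]
#5=u depends on [4:u]
sources: [0:i, 1:a]
N(rest) = Σ N(rest − s) over sources s of rest; N(one piece) = 1:
  size 1 → [5]=1
  size 2 → [4,5]=1
  size 3 → [3,4,5]=1
  size 4 → [0,3,4,5]=1  [2,3,4,5]=1
  first=0(i) contributes 1
  first=1(a) contributes 2
|[w]| = 3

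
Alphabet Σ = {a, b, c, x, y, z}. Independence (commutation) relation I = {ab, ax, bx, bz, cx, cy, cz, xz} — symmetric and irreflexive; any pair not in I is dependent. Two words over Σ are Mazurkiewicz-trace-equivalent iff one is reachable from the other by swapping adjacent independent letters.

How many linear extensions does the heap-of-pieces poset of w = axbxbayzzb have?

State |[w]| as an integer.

270

piece 0:a — minimal
piece 1:x — minimal
piece 2:b — minimal
piece 3:x rests on {1:x}
piece 4:b rests on {2:b}
piece 5:a rests on {0:a}
piece 6:y rests on {3:x, 4:b, 5:a}
piece 7:z rests on {6:y}
piece 8:z rests on {7:z}
piece 9:b rests on {6:y}
minimal pieces: {0:a, 1:x, 2:b}
ways to finish when only these pieces remain (= sum over removing one remaining piece with nothing left below it):
  1 left: {8}→1  {9}→1
  2 left: {7,8}→1  {8,9}→2
  3 left: {7,8,9}→3
  4 left: {6,7,8,9}→3
  5 left: {3,6,7,8,9}→3  {4,6,7,8,9}→3  {5,6,7,8,9}→3
  6 left: {0,5,6,7,8,9}→3  {1,3,6,7,8,9}→3  {2,4,6,7,8,9}→3  {3,4,6,7,8,9}→6  {3,5,6,7,8,9}→6  {4,5,6,7,8,9}→6
  7 left: {0,3,5,6,7,8,9}→9  {0,4,5,6,7,8,9}→9  {1,3,4,6,7,8,9}→9  {1,3,5,6,7,8,9}→9  {2,3,4,6,7,8,9}→9  {2,4,5,6,7,8,9}→9  {3,4,5,6,7,8,9}→18
  8 left: {0,1,3,5,6,7,8,9}→18  {0,2,4,5,6,7,8,9}→18  {0,3,4,5,6,7,8,9}→36  {1,2,3,4,6,7,8,9}→18  {1,3,4,5,6,7,8,9}→36  {2,3,4,5,6,7,8,9}→36
  placing 0:a first → 90 extensions
  placing 1:x first → 90 extensions
  placing 2:b first → 90 extensions
total linear extensions = 270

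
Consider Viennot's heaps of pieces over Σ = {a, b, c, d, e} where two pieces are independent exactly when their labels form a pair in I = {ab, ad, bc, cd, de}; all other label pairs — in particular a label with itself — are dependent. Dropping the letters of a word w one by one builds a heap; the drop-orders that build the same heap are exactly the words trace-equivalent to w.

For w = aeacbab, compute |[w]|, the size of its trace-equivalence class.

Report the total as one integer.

10

piece 0:a — minimal
piece 1:e rests on {0:a}
piece 2:a rests on {1:e}
piece 3:c rests on {2:a}
piece 4:b rests on {1:e}
piece 5:a rests on {3:c}
piece 6:b rests on {4:b}
minimal pieces: {0:a}
ways to finish when only these pieces remain (= sum over removing one remaining piece with nothing left below it):
  1 left: {5}→1  {6}→1
  2 left: {3,5}→1  {4,6}→1  {5,6}→2
  3 left: {2,3,5}→1  {3,5,6}→3  {4,5,6}→3
  4 left: {2,3,5,6}→4  {3,4,5,6}→6
  5 left: {2,3,4,5,6}→10
  placing 0:a first → 10 extensions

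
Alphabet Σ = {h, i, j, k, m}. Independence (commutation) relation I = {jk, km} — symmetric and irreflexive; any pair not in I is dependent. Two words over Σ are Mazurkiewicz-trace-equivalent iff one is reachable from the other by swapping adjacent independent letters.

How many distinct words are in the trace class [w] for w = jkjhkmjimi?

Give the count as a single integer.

piece 0:j — minimal
piece 1:k — minimal
piece 2:j rests on {0:j}
piece 3:h rests on {1:k, 2:j}
piece 4:k rests on {3:h}
piece 5:m rests on {3:h}
piece 6:j rests on {5:m}
piece 7:i rests on {4:k, 6:j}
piece 8:m rests on {7:i}
piece 9:i rests on {8:m}
minimal pieces: {0:j, 1:k}
ways to finish when only these pieces remain (= sum over removing one remaining piece with nothing left below it):
  1 left: {9}→1
  2 left: {8,9}→1
  3 left: {7,8,9}→1
  4 left: {4,7,8,9}→1  {6,7,8,9}→1
  5 left: {4,6,7,8,9}→2  {5,6,7,8,9}→1
  6 left: {4,5,6,7,8,9}→3
  7 left: {3,4,5,6,7,8,9}→3
  8 left: {1,3,4,5,6,7,8,9}→3  {2,3,4,5,6,7,8,9}→3
  placing 0:j first → 6 extensions
  placing 1:k first → 3 extensions
total linear extensions = 9

9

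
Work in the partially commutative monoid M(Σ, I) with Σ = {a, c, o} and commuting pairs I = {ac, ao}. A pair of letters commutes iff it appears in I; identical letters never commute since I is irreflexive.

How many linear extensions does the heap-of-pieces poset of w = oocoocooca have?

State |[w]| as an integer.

#0=o has no predecessor
#1=o depends on [0:o]
#2=c depends on [1:o]
#3=o depends on [2:c]
#4=o depends on [3:o]
#5=c depends on [4:o]
#6=o depends on [5:c]
#7=o depends on [6:o]
#8=c depends on [7:o]
#9=a has no predecessor
sources: [0:o, 9:a]
N(rest) = Σ N(rest − s) over sources s of rest; N(one piece) = 1:
  size 1 → [8]=1  [9]=1
  size 2 → [7,8]=1  [8,9]=2
  size 3 → [6,7,8]=1  [7,8,9]=3
  size 4 → [5,6,7,8]=1  [6,7,8,9]=4
  size 5 → [4,5,6,7,8]=1  [5,6,7,8,9]=5
  size 6 → [3,4,5,6,7,8]=1  [4,5,6,7,8,9]=6
  size 7 → [2,3,4,5,6,7,8]=1  [3,4,5,6,7,8,9]=7
  size 8 → [1,2,3,4,5,6,7,8]=1  [2,3,4,5,6,7,8,9]=8
  first=0(o) contributes 9
  first=9(a) contributes 1
|[w]| = 10

10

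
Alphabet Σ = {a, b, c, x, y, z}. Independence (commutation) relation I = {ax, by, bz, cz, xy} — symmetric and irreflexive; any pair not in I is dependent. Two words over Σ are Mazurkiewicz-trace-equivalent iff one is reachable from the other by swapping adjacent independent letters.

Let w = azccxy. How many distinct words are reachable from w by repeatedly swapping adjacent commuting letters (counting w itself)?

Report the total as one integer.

6

piece 0:a — minimal
piece 1:z rests on {0:a}
piece 2:c rests on {0:a}
piece 3:c rests on {2:c}
piece 4:x rests on {1:z, 3:c}
piece 5:y rests on {1:z, 3:c}
minimal pieces: {0:a}
ways to finish when only these pieces remain (= sum over removing one remaining piece with nothing left below it):
  1 left: {4}→1  {5}→1
  2 left: {4,5}→2
  3 left: {1,4,5}→2  {3,4,5}→2
  4 left: {1,3,4,5}→4  {2,3,4,5}→2
  placing 0:a first → 6 extensions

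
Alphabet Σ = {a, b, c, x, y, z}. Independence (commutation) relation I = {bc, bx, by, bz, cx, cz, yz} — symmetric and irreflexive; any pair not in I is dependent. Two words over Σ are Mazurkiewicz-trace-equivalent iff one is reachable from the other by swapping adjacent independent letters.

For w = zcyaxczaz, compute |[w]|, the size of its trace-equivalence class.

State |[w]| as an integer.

9

piece 0:z — minimal
piece 1:c — minimal
piece 2:y rests on {1:c}
piece 3:a rests on {0:z, 2:y}
piece 4:x rests on {3:a}
piece 5:c rests on {3:a}
piece 6:z rests on {4:x}
piece 7:a rests on {5:c, 6:z}
piece 8:z rests on {7:a}
minimal pieces: {0:z, 1:c}
ways to finish when only these pieces remain (= sum over removing one remaining piece with nothing left below it):
  1 left: {8}→1
  2 left: {7,8}→1
  3 left: {5,7,8}→1  {6,7,8}→1
  4 left: {4,6,7,8}→1  {5,6,7,8}→2
  5 left: {4,5,6,7,8}→3
  6 left: {3,4,5,6,7,8}→3
  7 left: {0,3,4,5,6,7,8}→3  {2,3,4,5,6,7,8}→3
  placing 0:z first → 3 extensions
  placing 1:c first → 6 extensions
total linear extensions = 9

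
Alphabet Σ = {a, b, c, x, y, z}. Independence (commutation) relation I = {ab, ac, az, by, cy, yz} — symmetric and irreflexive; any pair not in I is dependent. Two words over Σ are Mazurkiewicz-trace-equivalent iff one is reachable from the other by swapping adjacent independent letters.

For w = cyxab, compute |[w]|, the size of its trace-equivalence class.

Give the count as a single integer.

piece 0:c — minimal
piece 1:y — minimal
piece 2:x rests on {0:c, 1:y}
piece 3:a rests on {2:x}
piece 4:b rests on {2:x}
minimal pieces: {0:c, 1:y}
ways to finish when only these pieces remain (= sum over removing one remaining piece with nothing left below it):
  1 left: {3}→1  {4}→1
  2 left: {3,4}→2
  3 left: {2,3,4}→2
  placing 0:c first → 2 extensions
  placing 1:y first → 2 extensions
total linear extensions = 4

4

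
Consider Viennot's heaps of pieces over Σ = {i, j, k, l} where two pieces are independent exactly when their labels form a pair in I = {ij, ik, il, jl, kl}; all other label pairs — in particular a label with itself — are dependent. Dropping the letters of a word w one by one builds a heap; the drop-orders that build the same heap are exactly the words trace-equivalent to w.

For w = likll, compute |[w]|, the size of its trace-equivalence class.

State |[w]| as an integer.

0(l) covers ∅
1(i) covers ∅
2(k) covers ∅
3(l) covers 0:l
4(l) covers 3:l
floor of heap: 0:l, 1:i, 2:k
completions by unplaced set U, small U first (add the entries for U minus each lowest piece of U):
  |U|=1: {1}:1  {2}:1  {4}:1
  |U|=2: {1,2}:2  {1,4}:2  {2,4}:2  {3,4}:1
  |U|=3: {0,3,4}:1  {1,2,4}:6  {1,3,4}:3  {2,3,4}:3
  start at 0(l): 12
  start at 1(i): 4
  start at 2(k): 4
sum over floor = 20

20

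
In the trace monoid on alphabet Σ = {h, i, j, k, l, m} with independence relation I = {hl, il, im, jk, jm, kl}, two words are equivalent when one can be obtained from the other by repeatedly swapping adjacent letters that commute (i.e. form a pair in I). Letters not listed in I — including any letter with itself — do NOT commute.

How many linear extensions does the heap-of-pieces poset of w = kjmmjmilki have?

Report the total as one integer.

piece 0:k — minimal
piece 1:j — minimal
piece 2:m rests on {0:k}
piece 3:m rests on {2:m}
piece 4:j rests on {1:j}
piece 5:m rests on {3:m}
piece 6:i rests on {0:k, 4:j}
piece 7:l rests on {4:j, 5:m}
piece 8:k rests on {5:m, 6:i}
piece 9:i rests on {8:k}
minimal pieces: {0:k, 1:j}
ways to finish when only these pieces remain (= sum over removing one remaining piece with nothing left below it):
  1 left: {7}→1  {9}→1
  2 left: {7,9}→2  {8,9}→1
  3 left: {6,8,9}→1  {7,8,9}→3
  4 left: {5,7,8,9}→3  {6,7,8,9}→4
  5 left: {3,5,7,8,9}→3  {4,6,7,8,9}→4  {5,6,7,8,9}→7
  6 left: {1,4,6,7,8,9}→4  {2,3,5,7,8,9}→3  {3,5,6,7,8,9}→10  {4,5,6,7,8,9}→11
  7 left: {1,4,5,6,7,8,9}→15  {2,3,5,6,7,8,9}→13  {3,4,5,6,7,8,9}→21
  8 left: {0,2,3,5,6,7,8,9}→13  {1,3,4,5,6,7,8,9}→36  {2,3,4,5,6,7,8,9}→34
  placing 0:k first → 70 extensions
  placing 1:j first → 47 extensions
total linear extensions = 117

117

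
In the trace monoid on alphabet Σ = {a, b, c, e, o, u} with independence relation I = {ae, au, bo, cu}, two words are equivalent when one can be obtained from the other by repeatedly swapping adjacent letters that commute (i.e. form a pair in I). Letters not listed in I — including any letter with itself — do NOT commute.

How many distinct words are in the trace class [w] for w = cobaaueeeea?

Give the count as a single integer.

112

#0=c has no predecessor
#1=o depends on [0:c]
#2=b depends on [0:c]
#3=a depends on [1:o, 2:b]
#4=a depends on [3:a]
#5=u depends on [1:o, 2:b]
#6=e depends on [5:u]
#7=e depends on [6:e]
#8=e depends on [7:e]
#9=e depends on [8:e]
#10=a depends on [4:a]
sources: [0:c]
N(rest) = Σ N(rest − s) over sources s of rest; N(one piece) = 1:
  size 1 → [9]=1  [10]=1
  size 2 → [4,10]=1  [8,9]=1  [9,10]=2
  size 3 → [3,4,10]=1  [4,9,10]=3  [7,8,9]=1  [8,9,10]=3
  size 4 → [3,4,9,10]=4  [4,8,9,10]=6  [6,7,8,9]=1  [7,8,9,10]=4
  size 5 → [3,4,8,9,10]=10  [4,7,8,9,10]=10  [5,6,7,8,9]=1  [6,7,8,9,10]=5
  size 6 → [3,4,7,8,9,10]=20  [4,6,7,8,9,10]=15  [5,6,7,8,9,10]=6
  size 7 → [3,4,6,7,8,9,10]=35  [4,5,6,7,8,9,10]=21
  size 8 → [3,4,5,6,7,8,9,10]=56
  size 9 → [1,3,4,5,6,7,8,9,10]=56  [2,3,4,5,6,7,8,9,10]=56
  first=0(c) contributes 112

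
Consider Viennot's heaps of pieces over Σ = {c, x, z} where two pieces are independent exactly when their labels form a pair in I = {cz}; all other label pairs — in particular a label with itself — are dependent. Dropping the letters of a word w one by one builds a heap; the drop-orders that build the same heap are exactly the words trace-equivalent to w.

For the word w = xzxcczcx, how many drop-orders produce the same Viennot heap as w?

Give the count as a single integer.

drop 0:x onto floor
drop 1:z onto {0:x}
drop 2:x onto {1:z}
drop 3:c onto {2:x}
drop 4:c onto {3:c}
drop 5:z onto {2:x}
drop 6:c onto {4:c}
drop 7:x onto {5:z, 6:c}
ground layer = {0:x}
drop-orders for the pieces not yet dropped (sum over which currently-grounded one goes next):
  1 to go: {7} 1
  2 to go: {5,7} 1  {6,7} 1
  3 to go: {4,6,7} 1  {5,6,7} 2
  4 to go: {3,4,6,7} 1  {4,5,6,7} 3
  5 to go: {3,4,5,6,7} 4
  6 to go: {2,3,4,5,6,7} 4
  if 0:x drops first: 4 orders

4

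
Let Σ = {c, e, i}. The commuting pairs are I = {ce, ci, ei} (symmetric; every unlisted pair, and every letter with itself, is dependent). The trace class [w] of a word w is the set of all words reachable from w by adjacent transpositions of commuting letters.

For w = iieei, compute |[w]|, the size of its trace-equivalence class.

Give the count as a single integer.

drop 0:i onto floor
drop 1:i onto {0:i}
drop 2:e onto floor
drop 3:e onto {2:e}
drop 4:i onto {1:i}
ground layer = {0:i, 2:e}
drop-orders for the pieces not yet dropped (sum over which currently-grounded one goes next):
  1 to go: {3} 1  {4} 1
  2 to go: {1,4} 1  {2,3} 1  {3,4} 2
  3 to go: {0,1,4} 1  {1,3,4} 3  {2,3,4} 3
  if 0:i drops first: 6 orders
  if 2:e drops first: 4 orders
heap linearizations: 10

10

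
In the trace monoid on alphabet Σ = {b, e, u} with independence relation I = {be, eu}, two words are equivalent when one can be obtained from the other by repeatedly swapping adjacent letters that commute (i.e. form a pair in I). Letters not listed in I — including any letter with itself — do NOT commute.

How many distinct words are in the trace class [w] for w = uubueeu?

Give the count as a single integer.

21

drop 0:u onto floor
drop 1:u onto {0:u}
drop 2:b onto {1:u}
drop 3:u onto {2:b}
drop 4:e onto floor
drop 5:e onto {4:e}
drop 6:u onto {3:u}
ground layer = {0:u, 4:e}
drop-orders for the pieces not yet dropped (sum over which currently-grounded one goes next):
  1 to go: {5} 1  {6} 1
  2 to go: {3,6} 1  {4,5} 1  {5,6} 2
  3 to go: {2,3,6} 1  {3,5,6} 3  {4,5,6} 3
  4 to go: {1,2,3,6} 1  {2,3,5,6} 4  {3,4,5,6} 6
  5 to go: {0,1,2,3,6} 1  {1,2,3,5,6} 5  {2,3,4,5,6} 10
  if 0:u drops first: 15 orders
  if 4:e drops first: 6 orders
heap linearizations: 21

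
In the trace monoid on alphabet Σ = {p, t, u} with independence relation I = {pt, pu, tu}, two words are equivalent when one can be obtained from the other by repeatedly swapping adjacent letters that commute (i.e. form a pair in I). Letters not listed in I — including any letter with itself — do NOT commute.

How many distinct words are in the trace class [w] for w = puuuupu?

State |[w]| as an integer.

0(p) covers ∅
1(u) covers ∅
2(u) covers 1:u
3(u) covers 2:u
4(u) covers 3:u
5(p) covers 0:p
6(u) covers 4:u
floor of heap: 0:p, 1:u
completions by unplaced set U, small U first (add the entries for U minus each lowest piece of U):
  |U|=1: {5}:1  {6}:1
  |U|=2: {0,5}:1  {4,6}:1  {5,6}:2
  |U|=3: {0,5,6}:3  {3,4,6}:1  {4,5,6}:3
  |U|=4: {0,4,5,6}:6  {2,3,4,6}:1  {3,4,5,6}:4
  |U|=5: {0,3,4,5,6}:10  {1,2,3,4,6}:1  {2,3,4,5,6}:5
  start at 0(p): 6
  start at 1(u): 15
sum over floor = 21

21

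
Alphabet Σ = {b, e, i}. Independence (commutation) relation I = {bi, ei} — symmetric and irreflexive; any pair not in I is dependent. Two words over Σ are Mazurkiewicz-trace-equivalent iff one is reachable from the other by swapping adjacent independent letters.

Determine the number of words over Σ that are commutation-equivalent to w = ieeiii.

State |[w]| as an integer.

0(i) covers ∅
1(e) covers ∅
2(e) covers 1:e
3(i) covers 0:i
4(i) covers 3:i
5(i) covers 4:i
floor of heap: 0:i, 1:e
completions by unplaced set U, small U first (add the entries for U minus each lowest piece of U):
  |U|=1: {2}:1  {5}:1
  |U|=2: {1,2}:1  {2,5}:2  {4,5}:1
  |U|=3: {1,2,5}:3  {2,4,5}:3  {3,4,5}:1
  |U|=4: {0,3,4,5}:1  {1,2,4,5}:6  {2,3,4,5}:4
  start at 0(i): 10
  start at 1(e): 5
sum over floor = 15

15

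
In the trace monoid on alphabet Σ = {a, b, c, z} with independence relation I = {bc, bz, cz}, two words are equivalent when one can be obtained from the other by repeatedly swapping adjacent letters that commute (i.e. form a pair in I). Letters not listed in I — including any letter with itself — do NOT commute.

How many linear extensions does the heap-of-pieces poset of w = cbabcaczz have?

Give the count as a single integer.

drop 0:c onto floor
drop 1:b onto floor
drop 2:a onto {0:c, 1:b}
drop 3:b onto {2:a}
drop 4:c onto {2:a}
drop 5:a onto {3:b, 4:c}
drop 6:c onto {5:a}
drop 7:z onto {5:a}
drop 8:z onto {7:z}
ground layer = {0:c, 1:b}
drop-orders for the pieces not yet dropped (sum over which currently-grounded one goes next):
  1 to go: {6} 1  {8} 1
  2 to go: {6,8} 2  {7,8} 1
  3 to go: {6,7,8} 3
  4 to go: {5,6,7,8} 3
  5 to go: {3,5,6,7,8} 3  {4,5,6,7,8} 3
  6 to go: {3,4,5,6,7,8} 6
  7 to go: {2,3,4,5,6,7,8} 6
  if 0:c drops first: 6 orders
  if 1:b drops first: 6 orders
heap linearizations: 12

12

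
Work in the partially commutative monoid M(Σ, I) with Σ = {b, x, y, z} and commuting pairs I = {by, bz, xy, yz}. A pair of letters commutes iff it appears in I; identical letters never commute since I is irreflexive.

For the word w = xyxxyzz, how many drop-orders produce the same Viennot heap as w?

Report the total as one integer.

21

#0=x has no predecessor
#1=y has no predecessor
#2=x depends on [0:x]
#3=x depends on [2:x]
#4=y depends on [1:y]
#5=z depends on [3:x]
#6=z depends on [5:z]
sources: [0:x, 1:y]
N(rest) = Σ N(rest − s) over sources s of rest; N(one piece) = 1:
  size 1 → [4]=1  [6]=1
  size 2 → [1,4]=1  [4,6]=2  [5,6]=1
  size 3 → [1,4,6]=3  [3,5,6]=1  [4,5,6]=3
  size 4 → [1,4,5,6]=6  [2,3,5,6]=1  [3,4,5,6]=4
  size 5 → [0,2,3,5,6]=1  [1,3,4,5,6]=10  [2,3,4,5,6]=5
  first=0(x) contributes 15
  first=1(y) contributes 6
|[w]| = 21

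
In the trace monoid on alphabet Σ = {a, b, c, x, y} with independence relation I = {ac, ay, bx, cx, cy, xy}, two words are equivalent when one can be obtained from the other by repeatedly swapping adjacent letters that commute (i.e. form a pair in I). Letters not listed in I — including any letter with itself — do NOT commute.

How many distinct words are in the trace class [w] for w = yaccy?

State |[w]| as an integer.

drop 0:y onto floor
drop 1:a onto floor
drop 2:c onto floor
drop 3:c onto {2:c}
drop 4:y onto {0:y}
ground layer = {0:y, 1:a, 2:c}
drop-orders for the pieces not yet dropped (sum over which currently-grounded one goes next):
  1 to go: {1} 1  {3} 1  {4} 1
  2 to go: {0,4} 1  {1,3} 2  {1,4} 2  {2,3} 1  {3,4} 2
  3 to go: {0,1,4} 3  {0,3,4} 3  {1,2,3} 3  {1,3,4} 6  {2,3,4} 3
  if 0:y drops first: 12 orders
  if 1:a drops first: 6 orders
  if 2:c drops first: 12 orders
heap linearizations: 30

30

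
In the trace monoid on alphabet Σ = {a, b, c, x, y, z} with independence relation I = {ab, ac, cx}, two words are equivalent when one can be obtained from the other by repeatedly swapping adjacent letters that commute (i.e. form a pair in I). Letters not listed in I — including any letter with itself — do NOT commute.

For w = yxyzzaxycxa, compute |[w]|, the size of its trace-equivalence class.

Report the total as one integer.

piece 0:y — minimal
piece 1:x rests on {0:y}
piece 2:y rests on {1:x}
piece 3:z rests on {2:y}
piece 4:z rests on {3:z}
piece 5:a rests on {4:z}
piece 6:x rests on {5:a}
piece 7:y rests on {6:x}
piece 8:c rests on {7:y}
piece 9:x rests on {7:y}
piece 10:a rests on {9:x}
minimal pieces: {0:y}
ways to finish when only these pieces remain (= sum over removing one remaining piece with nothing left below it):
  1 left: {8}→1  {10}→1
  2 left: {8,10}→2  {9,10}→1
  3 left: {8,9,10}→3
  4 left: {7,8,9,10}→3
  5 left: {6,7,8,9,10}→3
  6 left: {5,6,7,8,9,10}→3
  7 left: {4,5,6,7,8,9,10}→3
  8 left: {3,4,5,6,7,8,9,10}→3
  9 left: {2,3,4,5,6,7,8,9,10}→3
  placing 0:y first → 3 extensions

3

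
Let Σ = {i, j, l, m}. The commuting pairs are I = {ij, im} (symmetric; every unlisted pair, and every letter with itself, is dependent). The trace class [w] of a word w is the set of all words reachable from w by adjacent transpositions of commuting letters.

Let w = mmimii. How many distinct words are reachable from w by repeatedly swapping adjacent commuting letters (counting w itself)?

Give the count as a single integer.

20

#0=m has no predecessor
#1=m depends on [0:m]
#2=i has no predecessor
#3=m depends on [1:m]
#4=i depends on [2:i]
#5=i depends on [4:i]
sources: [0:m, 2:i]
N(rest) = Σ N(rest − s) over sources s of rest; N(one piece) = 1:
  size 1 → [3]=1  [5]=1
  size 2 → [1,3]=1  [3,5]=2  [4,5]=1
  size 3 → [0,1,3]=1  [1,3,5]=3  [2,4,5]=1  [3,4,5]=3
  size 4 → [0,1,3,5]=4  [1,3,4,5]=6  [2,3,4,5]=4
  first=0(m) contributes 10
  first=2(i) contributes 10
|[w]| = 20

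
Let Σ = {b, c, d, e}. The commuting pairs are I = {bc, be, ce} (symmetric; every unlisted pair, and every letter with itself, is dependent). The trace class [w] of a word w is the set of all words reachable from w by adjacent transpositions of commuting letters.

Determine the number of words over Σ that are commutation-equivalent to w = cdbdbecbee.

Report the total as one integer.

60

0(c) covers ∅
1(d) covers 0:c
2(b) covers 1:d
3(d) covers 2:b
4(b) covers 3:d
5(e) covers 3:d
6(c) covers 3:d
7(b) covers 4:b
8(e) covers 5:e
9(e) covers 8:e
floor of heap: 0:c
completions by unplaced set U, small U first (add the entries for U minus each lowest piece of U):
  |U|=1: {6}:1  {7}:1  {9}:1
  |U|=2: {4,7}:1  {6,7}:2  {6,9}:2  {7,9}:2  {8,9}:1
  |U|=3: {4,6,7}:3  {4,7,9}:3  {5,8,9}:1  {6,7,9}:6  {6,8,9}:3  {7,8,9}:3
  |U|=4: {4,6,7,9}:12  {4,7,8,9}:6  {5,6,8,9}:4  {5,7,8,9}:4  {6,7,8,9}:12
  |U|=5: {4,5,7,8,9}:10  {4,6,7,8,9}:30  {5,6,7,8,9}:20
  |U|=6: {4,5,6,7,8,9}:60
  |U|=7: {3,4,5,6,7,8,9}:60
  |U|=8: {2,3,4,5,6,7,8,9}:60
  start at 0(c): 60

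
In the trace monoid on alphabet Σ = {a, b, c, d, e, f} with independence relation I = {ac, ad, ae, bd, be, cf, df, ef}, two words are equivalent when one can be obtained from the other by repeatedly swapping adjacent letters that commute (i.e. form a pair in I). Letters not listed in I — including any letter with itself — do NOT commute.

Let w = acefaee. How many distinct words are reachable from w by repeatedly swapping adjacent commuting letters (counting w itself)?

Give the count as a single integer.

35

0(a) covers ∅
1(c) covers ∅
2(e) covers 1:c
3(f) covers 0:a
4(a) covers 3:f
5(e) covers 2:e
6(e) covers 5:e
floor of heap: 0:a, 1:c
completions by unplaced set U, small U first (add the entries for U minus each lowest piece of U):
  |U|=1: {4}:1  {6}:1
  |U|=2: {3,4}:1  {4,6}:2  {5,6}:1
  |U|=3: {0,3,4}:1  {2,5,6}:1  {3,4,6}:3  {4,5,6}:3
  |U|=4: {0,3,4,6}:4  {1,2,5,6}:1  {2,4,5,6}:4  {3,4,5,6}:6
  |U|=5: {0,3,4,5,6}:10  {1,2,4,5,6}:5  {2,3,4,5,6}:10
  start at 0(a): 15
  start at 1(c): 20
sum over floor = 35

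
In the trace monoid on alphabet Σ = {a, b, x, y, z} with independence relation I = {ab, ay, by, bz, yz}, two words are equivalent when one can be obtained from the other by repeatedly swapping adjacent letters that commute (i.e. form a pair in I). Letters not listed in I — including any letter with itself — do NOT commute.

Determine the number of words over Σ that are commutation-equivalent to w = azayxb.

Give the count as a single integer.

#0=a has no predecessor
#1=z depends on [0:a]
#2=a depends on [1:z]
#3=y has no predecessor
#4=x depends on [2:a, 3:y]
#5=b depends on [4:x]
sources: [0:a, 3:y]
N(rest) = Σ N(rest − s) over sources s of rest; N(one piece) = 1:
  size 1 → [5]=1
  size 2 → [4,5]=1
  size 3 → [2,4,5]=1  [3,4,5]=1
  size 4 → [1,2,4,5]=1  [2,3,4,5]=2
  first=0(a) contributes 3
  first=3(y) contributes 1
|[w]| = 4

4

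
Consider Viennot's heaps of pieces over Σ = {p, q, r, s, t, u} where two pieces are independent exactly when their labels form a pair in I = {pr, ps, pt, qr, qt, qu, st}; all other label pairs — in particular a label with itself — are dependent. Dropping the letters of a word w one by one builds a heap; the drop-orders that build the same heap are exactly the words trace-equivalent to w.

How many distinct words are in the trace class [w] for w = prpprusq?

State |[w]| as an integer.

10

0(p) covers ∅
1(r) covers ∅
2(p) covers 0:p
3(p) covers 2:p
4(r) covers 1:r
5(u) covers 3:p, 4:r
6(s) covers 5:u
7(q) covers 6:s
floor of heap: 0:p, 1:r
completions by unplaced set U, small U first (add the entries for U minus each lowest piece of U):
  |U|=1: {7}:1
  |U|=2: {6,7}:1
  |U|=3: {5,6,7}:1
  |U|=4: {3,5,6,7}:1  {4,5,6,7}:1
  |U|=5: {1,4,5,6,7}:1  {2,3,5,6,7}:1  {3,4,5,6,7}:2
  |U|=6: {0,2,3,5,6,7}:1  {1,3,4,5,6,7}:3  {2,3,4,5,6,7}:3
  start at 0(p): 6
  start at 1(r): 4
sum over floor = 10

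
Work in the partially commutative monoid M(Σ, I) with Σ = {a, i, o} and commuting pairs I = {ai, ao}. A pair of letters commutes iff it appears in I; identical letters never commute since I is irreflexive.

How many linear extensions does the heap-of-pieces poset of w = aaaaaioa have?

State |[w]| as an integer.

28

piece 0:a — minimal
piece 1:a rests on {0:a}
piece 2:a rests on {1:a}
piece 3:a rests on {2:a}
piece 4:a rests on {3:a}
piece 5:i — minimal
piece 6:o rests on {5:i}
piece 7:a rests on {4:a}
minimal pieces: {0:a, 5:i}
ways to finish when only these pieces remain (= sum over removing one remaining piece with nothing left below it):
  1 left: {6}→1  {7}→1
  2 left: {4,7}→1  {5,6}→1  {6,7}→2
  3 left: {3,4,7}→1  {4,6,7}→3  {5,6,7}→3
  4 left: {2,3,4,7}→1  {3,4,6,7}→4  {4,5,6,7}→6
  5 left: {1,2,3,4,7}→1  {2,3,4,6,7}→5  {3,4,5,6,7}→10
  6 left: {0,1,2,3,4,7}→1  {1,2,3,4,6,7}→6  {2,3,4,5,6,7}→15
  placing 0:a first → 21 extensions
  placing 5:i first → 7 extensions
total linear extensions = 28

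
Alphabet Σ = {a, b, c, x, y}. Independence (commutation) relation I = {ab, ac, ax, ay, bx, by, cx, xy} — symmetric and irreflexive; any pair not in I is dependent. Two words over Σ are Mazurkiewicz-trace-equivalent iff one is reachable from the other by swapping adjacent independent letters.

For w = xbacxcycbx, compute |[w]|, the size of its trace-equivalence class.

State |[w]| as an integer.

840

0(x) covers ∅
1(b) covers ∅
2(a) covers ∅
3(c) covers 1:b
4(x) covers 0:x
5(c) covers 3:c
6(y) covers 5:c
7(c) covers 6:y
8(b) covers 7:c
9(x) covers 4:x
floor of heap: 0:x, 1:b, 2:a
completions by unplaced set U, small U first (add the entries for U minus each lowest piece of U):
  |U|=1: {2}:1  {8}:1  {9}:1
  |U|=2: {2,8}:2  {2,9}:2  {4,9}:1  {7,8}:1  {8,9}:2
  |U|=3: {0,4,9}:1  {2,4,9}:3  {2,7,8}:3  {2,8,9}:6  {4,8,9}:3  {6,7,8}:1  {7,8,9}:3
  |U|=4: {0,2,4,9}:4  {0,4,8,9}:4  {2,4,8,9}:12  {2,6,7,8}:4  {2,7,8,9}:12  {4,7,8,9}:6  {5,6,7,8}:1  {6,7,8,9}:4
  |U|=5: {0,2,4,8,9}:20  {0,4,7,8,9}:10  {2,4,7,8,9}:30  {2,5,6,7,8}:5  {2,6,7,8,9}:20  {3,5,6,7,8}:1  {4,6,7,8,9}:10  {5,6,7,8,9}:5
  |U|=6: {0,2,4,7,8,9}:60  {0,4,6,7,8,9}:20  {1,3,5,6,7,8}:1  {2,3,5,6,7,8}:6  {2,4,6,7,8,9}:60  {2,5,6,7,8,9}:30  {3,5,6,7,8,9}:6  {4,5,6,7,8,9}:15
  |U|=7: {0,2,4,6,7,8,9}:140  {0,4,5,6,7,8,9}:35  {1,2,3,5,6,7,8}:7  {1,3,5,6,7,8,9}:7  {2,3,5,6,7,8,9}:42  {2,4,5,6,7,8,9}:105  {3,4,5,6,7,8,9}:21
  |U|=8: {0,2,4,5,6,7,8,9}:280  {0,3,4,5,6,7,8,9}:56  {1,2,3,5,6,7,8,9}:56  {1,3,4,5,6,7,8,9}:28  {2,3,4,5,6,7,8,9}:168
  start at 0(x): 252
  start at 1(b): 504
  start at 2(a): 84
sum over floor = 840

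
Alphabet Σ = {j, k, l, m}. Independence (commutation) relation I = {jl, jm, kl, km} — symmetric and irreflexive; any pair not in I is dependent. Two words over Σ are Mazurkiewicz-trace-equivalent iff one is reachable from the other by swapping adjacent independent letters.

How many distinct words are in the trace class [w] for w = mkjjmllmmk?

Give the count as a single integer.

piece 0:m — minimal
piece 1:k — minimal
piece 2:j rests on {1:k}
piece 3:j rests on {2:j}
piece 4:m rests on {0:m}
piece 5:l rests on {4:m}
piece 6:l rests on {5:l}
piece 7:m rests on {6:l}
piece 8:m rests on {7:m}
piece 9:k rests on {3:j}
minimal pieces: {0:m, 1:k}
ways to finish when only these pieces remain (= sum over removing one remaining piece with nothing left below it):
  1 left: {8}→1  {9}→1
  2 left: {3,9}→1  {7,8}→1  {8,9}→2
  3 left: {2,3,9}→1  {3,8,9}→3  {6,7,8}→1  {7,8,9}→3
  4 left: {1,2,3,9}→1  {2,3,8,9}→4  {3,7,8,9}→6  {5,6,7,8}→1  {6,7,8,9}→4
  5 left: {1,2,3,8,9}→5  {2,3,7,8,9}→10  {3,6,7,8,9}→10  {4,5,6,7,8}→1  {5,6,7,8,9}→5
  6 left: {0,4,5,6,7,8}→1  {1,2,3,7,8,9}→15  {2,3,6,7,8,9}→20  {3,5,6,7,8,9}→15  {4,5,6,7,8,9}→6
  7 left: {0,4,5,6,7,8,9}→7  {1,2,3,6,7,8,9}→35  {2,3,5,6,7,8,9}→35  {3,4,5,6,7,8,9}→21
  8 left: {0,3,4,5,6,7,8,9}→28  {1,2,3,5,6,7,8,9}→70  {2,3,4,5,6,7,8,9}→56
  placing 0:m first → 126 extensions
  placing 1:k first → 84 extensions
total linear extensions = 210

210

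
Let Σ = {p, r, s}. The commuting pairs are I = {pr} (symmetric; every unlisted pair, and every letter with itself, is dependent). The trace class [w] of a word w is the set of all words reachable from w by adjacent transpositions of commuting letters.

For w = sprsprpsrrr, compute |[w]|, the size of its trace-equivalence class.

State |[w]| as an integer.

#0=s has no predecessor
#1=p depends on [0:s]
#2=r depends on [0:s]
#3=s depends on [1:p, 2:r]
#4=p depends on [3:s]
#5=r depends on [3:s]
#6=p depends on [4:p]
#7=s depends on [5:r, 6:p]
#8=r depends on [7:s]
#9=r depends on [8:r]
#10=r depends on [9:r]
sources: [0:s]
N(rest) = Σ N(rest − s) over sources s of rest; N(one piece) = 1:
  size 1 → [10]=1
  size 2 → [9,10]=1
  size 3 → [8,9,10]=1
  size 4 → [7,8,9,10]=1
  size 5 → [5,7,8,9,10]=1  [6,7,8,9,10]=1
  size 6 → [4,6,7,8,9,10]=1  [5,6,7,8,9,10]=2
  size 7 → [4,5,6,7,8,9,10]=3
  size 8 → [3,4,5,6,7,8,9,10]=3
  size 9 → [1,3,4,5,6,7,8,9,10]=3  [2,3,4,5,6,7,8,9,10]=3
  first=0(s) contributes 6

6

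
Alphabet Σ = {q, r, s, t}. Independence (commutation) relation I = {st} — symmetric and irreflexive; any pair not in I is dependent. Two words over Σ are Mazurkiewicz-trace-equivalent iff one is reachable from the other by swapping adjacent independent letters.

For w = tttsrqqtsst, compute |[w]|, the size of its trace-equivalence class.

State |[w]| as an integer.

#0=t has no predecessor
#1=t depends on [0:t]
#2=t depends on [1:t]
#3=s has no predecessor
#4=r depends on [2:t, 3:s]
#5=q depends on [4:r]
#6=q depends on [5:q]
#7=t depends on [6:q]
#8=s depends on [6:q]
#9=s depends on [8:s]
#10=t depends on [7:t]
sources: [0:t, 3:s]
N(rest) = Σ N(rest − s) over sources s of rest; N(one piece) = 1:
  size 1 → [9]=1  [10]=1
  size 2 → [7,10]=1  [8,9]=1  [9,10]=2
  size 3 → [7,9,10]=3  [8,9,10]=3
  size 4 → [7,8,9,10]=6
  size 5 → [6,7,8,9,10]=6
  size 6 → [5,6,7,8,9,10]=6
  size 7 → [4,5,6,7,8,9,10]=6
  size 8 → [2,4,5,6,7,8,9,10]=6  [3,4,5,6,7,8,9,10]=6
  size 9 → [1,2,4,5,6,7,8,9,10]=6  [2,3,4,5,6,7,8,9,10]=12
  first=0(t) contributes 18
  first=3(s) contributes 6
|[w]| = 24

24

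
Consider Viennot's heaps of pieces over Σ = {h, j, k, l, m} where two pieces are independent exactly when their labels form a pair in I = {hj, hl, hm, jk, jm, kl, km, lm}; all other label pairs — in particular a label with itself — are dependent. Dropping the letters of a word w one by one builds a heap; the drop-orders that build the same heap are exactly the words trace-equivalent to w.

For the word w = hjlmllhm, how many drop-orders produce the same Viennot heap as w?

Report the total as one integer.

420

0(h) covers ∅
1(j) covers ∅
2(l) covers 1:j
3(m) covers ∅
4(l) covers 2:l
5(l) covers 4:l
6(h) covers 0:h
7(m) covers 3:m
floor of heap: 0:h, 1:j, 3:m
completions by unplaced set U, small U first (add the entries for U minus each lowest piece of U):
  |U|=1: {5}:1  {6}:1  {7}:1
  |U|=2: {0,6}:1  {3,7}:1  {4,5}:1  {5,6}:2  {5,7}:2  {6,7}:2
  |U|=3: {0,5,6}:3  {0,6,7}:3  {2,4,5}:1  {3,5,7}:3  {3,6,7}:3  {4,5,6}:3  {4,5,7}:3  {5,6,7}:6
  |U|=4: {0,3,6,7}:6  {0,4,5,6}:6  {0,5,6,7}:12  {1,2,4,5}:1  {2,4,5,6}:4  {2,4,5,7}:4  {3,4,5,7}:6  {3,5,6,7}:12  {4,5,6,7}:12
  |U|=5: {0,2,4,5,6}:10  {0,3,5,6,7}:30  {0,4,5,6,7}:30  {1,2,4,5,6}:5  {1,2,4,5,7}:5  {2,3,4,5,7}:10  {2,4,5,6,7}:20  {3,4,5,6,7}:30
  |U|=6: {0,1,2,4,5,6}:15  {0,2,4,5,6,7}:60  {0,3,4,5,6,7}:90  {1,2,3,4,5,7}:15  {1,2,4,5,6,7}:30  {2,3,4,5,6,7}:60
  start at 0(h): 105
  start at 1(j): 210
  start at 3(m): 105
sum over floor = 420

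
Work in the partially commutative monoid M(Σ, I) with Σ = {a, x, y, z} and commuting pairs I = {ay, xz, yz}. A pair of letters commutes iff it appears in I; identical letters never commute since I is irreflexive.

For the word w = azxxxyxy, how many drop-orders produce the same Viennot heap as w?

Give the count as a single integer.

0(a) covers ∅
1(z) covers 0:a
2(x) covers 0:a
3(x) covers 2:x
4(x) covers 3:x
5(y) covers 4:x
6(x) covers 5:y
7(y) covers 6:x
floor of heap: 0:a
completions by unplaced set U, small U first (add the entries for U minus each lowest piece of U):
  |U|=1: {1}:1  {7}:1
  |U|=2: {1,7}:2  {6,7}:1
  |U|=3: {1,6,7}:3  {5,6,7}:1
  |U|=4: {1,5,6,7}:4  {4,5,6,7}:1
  |U|=5: {1,4,5,6,7}:5  {3,4,5,6,7}:1
  |U|=6: {1,3,4,5,6,7}:6  {2,3,4,5,6,7}:1
  start at 0(a): 7

7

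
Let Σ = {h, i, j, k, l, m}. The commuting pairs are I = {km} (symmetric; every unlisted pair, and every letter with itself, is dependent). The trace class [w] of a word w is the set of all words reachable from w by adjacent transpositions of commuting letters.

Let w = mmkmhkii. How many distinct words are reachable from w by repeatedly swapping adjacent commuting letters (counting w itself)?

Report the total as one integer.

4

drop 0:m onto floor
drop 1:m onto {0:m}
drop 2:k onto floor
drop 3:m onto {1:m}
drop 4:h onto {2:k, 3:m}
drop 5:k onto {4:h}
drop 6:i onto {5:k}
drop 7:i onto {6:i}
ground layer = {0:m, 2:k}
drop-orders for the pieces not yet dropped (sum over which currently-grounded one goes next):
  1 to go: {7} 1
  2 to go: {6,7} 1
  3 to go: {5,6,7} 1
  4 to go: {4,5,6,7} 1
  5 to go: {2,4,5,6,7} 1  {3,4,5,6,7} 1
  6 to go: {1,3,4,5,6,7} 1  {2,3,4,5,6,7} 2
  if 0:m drops first: 3 orders
  if 2:k drops first: 1 orders
heap linearizations: 4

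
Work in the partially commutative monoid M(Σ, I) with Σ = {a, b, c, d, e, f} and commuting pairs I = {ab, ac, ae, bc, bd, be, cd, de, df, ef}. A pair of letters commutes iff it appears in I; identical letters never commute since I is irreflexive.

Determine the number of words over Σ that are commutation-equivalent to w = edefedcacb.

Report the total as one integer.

2034

0(e) covers ∅
1(d) covers ∅
2(e) covers 0:e
3(f) covers ∅
4(e) covers 2:e
5(d) covers 1:d
6(c) covers 3:f, 4:e
7(a) covers 3:f, 5:d
8(c) covers 6:c
9(b) covers 3:f
floor of heap: 0:e, 1:d, 3:f
completions by unplaced set U, small U first (add the entries for U minus each lowest piece of U):
  |U|=1: {7}:1  {8}:1  {9}:1
  |U|=2: {5,7}:1  {6,8}:1  {7,8}:2  {7,9}:2  {8,9}:2
  |U|=3: {1,5,7}:1  {4,6,8}:1  {5,7,8}:3  {5,7,9}:3  {6,7,8}:3  {6,8,9}:3  {7,8,9}:6
  |U|=4: {1,5,7,8}:4  {1,5,7,9}:4  {2,4,6,8}:1  {4,6,7,8}:4  {4,6,8,9}:4  {5,6,7,8}:6  {5,7,8,9}:12  {6,7,8,9}:12
  |U|=5: {0,2,4,6,8}:1  {1,5,6,7,8}:10  {1,5,7,8,9}:20  {2,4,6,7,8}:5  {2,4,6,8,9}:5  {3,6,7,8,9}:12  {4,5,6,7,8}:10  {4,6,7,8,9}:20  {5,6,7,8,9}:30
  |U|=6: {0,2,4,6,7,8}:6  {0,2,4,6,8,9}:6  {1,4,5,6,7,8}:20  {1,5,6,7,8,9}:60  {2,4,5,6,7,8}:15  {2,4,6,7,8,9}:30  {3,4,6,7,8,9}:32  {3,5,6,7,8,9}:42  {4,5,6,7,8,9}:60
  |U|=7: {0,2,4,5,6,7,8}:21  {0,2,4,6,7,8,9}:42  {1,2,4,5,6,7,8}:35  {1,3,5,6,7,8,9}:102  {1,4,5,6,7,8,9}:140  {2,3,4,6,7,8,9}:62  {2,4,5,6,7,8,9}:105  {3,4,5,6,7,8,9}:134
  |U|=8: {0,1,2,4,5,6,7,8}:56  {0,2,3,4,6,7,8,9}:104  {0,2,4,5,6,7,8,9}:168  {1,2,4,5,6,7,8,9}:280  {1,3,4,5,6,7,8,9}:376  {2,3,4,5,6,7,8,9}:301
  start at 0(e): 957
  start at 1(d): 573
  start at 3(f): 504
sum over floor = 2034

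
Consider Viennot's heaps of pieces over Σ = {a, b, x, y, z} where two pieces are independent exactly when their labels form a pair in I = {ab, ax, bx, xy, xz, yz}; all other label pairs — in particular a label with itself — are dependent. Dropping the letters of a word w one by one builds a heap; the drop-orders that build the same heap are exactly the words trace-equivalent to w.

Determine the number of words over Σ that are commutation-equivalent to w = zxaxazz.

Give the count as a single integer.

#0=z has no predecessor
#1=x has no predecessor
#2=a depends on [0:z]
#3=x depends on [1:x]
#4=a depends on [2:a]
#5=z depends on [4:a]
#6=z depends on [5:z]
sources: [0:z, 1:x]
N(rest) = Σ N(rest − s) over sources s of rest; N(one piece) = 1:
  size 1 → [3]=1  [6]=1
  size 2 → [1,3]=1  [3,6]=2  [5,6]=1
  size 3 → [1,3,6]=3  [3,5,6]=3  [4,5,6]=1
  size 4 → [1,3,5,6]=6  [2,4,5,6]=1  [3,4,5,6]=4
  size 5 → [0,2,4,5,6]=1  [1,3,4,5,6]=10  [2,3,4,5,6]=5
  first=0(z) contributes 15
  first=1(x) contributes 6
|[w]| = 21

21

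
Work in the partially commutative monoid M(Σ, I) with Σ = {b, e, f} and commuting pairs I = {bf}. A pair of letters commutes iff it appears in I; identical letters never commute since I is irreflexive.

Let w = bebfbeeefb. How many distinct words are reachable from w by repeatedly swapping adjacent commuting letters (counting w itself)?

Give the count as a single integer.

#0=b has no predecessor
#1=e depends on [0:b]
#2=b depends on [1:e]
#3=f depends on [1:e]
#4=b depends on [2:b]
#5=e depends on [3:f, 4:b]
#6=e depends on [5:e]
#7=e depends on [6:e]
#8=f depends on [7:e]
#9=b depends on [7:e]
sources: [0:b]
N(rest) = Σ N(rest − s) over sources s of rest; N(one piece) = 1:
  size 1 → [8]=1  [9]=1
  size 2 → [8,9]=2
  size 3 → [7,8,9]=2
  size 4 → [6,7,8,9]=2
  size 5 → [5,6,7,8,9]=2
  size 6 → [3,5,6,7,8,9]=2  [4,5,6,7,8,9]=2
  size 7 → [2,4,5,6,7,8,9]=2  [3,4,5,6,7,8,9]=4
  size 8 → [2,3,4,5,6,7,8,9]=6
  first=0(b) contributes 6

6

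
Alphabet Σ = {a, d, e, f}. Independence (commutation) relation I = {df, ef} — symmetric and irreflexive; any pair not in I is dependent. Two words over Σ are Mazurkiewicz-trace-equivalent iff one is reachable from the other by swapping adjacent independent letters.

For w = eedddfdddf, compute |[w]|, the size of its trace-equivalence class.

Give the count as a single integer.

piece 0:e — minimal
piece 1:e rests on {0:e}
piece 2:d rests on {1:e}
piece 3:d rests on {2:d}
piece 4:d rests on {3:d}
piece 5:f — minimal
piece 6:d rests on {4:d}
piece 7:d rests on {6:d}
piece 8:d rests on {7:d}
piece 9:f rests on {5:f}
minimal pieces: {0:e, 5:f}
ways to finish when only these pieces remain (= sum over removing one remaining piece with nothing left below it):
  1 left: {8}→1  {9}→1
  2 left: {5,9}→1  {7,8}→1  {8,9}→2
  3 left: {5,8,9}→3  {6,7,8}→1  {7,8,9}→3
  4 left: {4,6,7,8}→1  {5,7,8,9}→6  {6,7,8,9}→4
  5 left: {3,4,6,7,8}→1  {4,6,7,8,9}→5  {5,6,7,8,9}→10
  6 left: {2,3,4,6,7,8}→1  {3,4,6,7,8,9}→6  {4,5,6,7,8,9}→15
  7 left: {1,2,3,4,6,7,8}→1  {2,3,4,6,7,8,9}→7  {3,4,5,6,7,8,9}→21
  8 left: {0,1,2,3,4,6,7,8}→1  {1,2,3,4,6,7,8,9}→8  {2,3,4,5,6,7,8,9}→28
  placing 0:e first → 36 extensions
  placing 5:f first → 9 extensions
total linear extensions = 45

45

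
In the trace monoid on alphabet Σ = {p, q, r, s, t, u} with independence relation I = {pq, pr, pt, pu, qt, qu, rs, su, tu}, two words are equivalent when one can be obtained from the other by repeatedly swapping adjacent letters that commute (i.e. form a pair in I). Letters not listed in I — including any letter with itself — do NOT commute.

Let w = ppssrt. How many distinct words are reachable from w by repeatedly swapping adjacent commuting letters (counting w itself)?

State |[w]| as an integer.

5

0(p) covers ∅
1(p) covers 0:p
2(s) covers 1:p
3(s) covers 2:s
4(r) covers ∅
5(t) covers 3:s, 4:r
floor of heap: 0:p, 4:r
completions by unplaced set U, small U first (add the entries for U minus each lowest piece of U):
  |U|=1: {5}:1
  |U|=2: {3,5}:1  {4,5}:1
  |U|=3: {2,3,5}:1  {3,4,5}:2
  |U|=4: {1,2,3,5}:1  {2,3,4,5}:3
  start at 0(p): 4
  start at 4(r): 1
sum over floor = 5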